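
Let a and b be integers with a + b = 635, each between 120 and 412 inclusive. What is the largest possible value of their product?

100806

ab = a(635 − a) is maximized when a is as near 635/2 as the bounds allow.
Taking a = 317 and b = 318 (both in [120, 412]) gives ab = 100806.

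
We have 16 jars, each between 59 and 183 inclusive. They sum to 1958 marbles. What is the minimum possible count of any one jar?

Minimizing one value means maximizing the remaining 15.
The other 15 can take up 15 × 183 = 2745 ≥ 1958 − 59, so one jar can sit at its floor of 59.
Achievable: one at 59 and the other 15 totalling 1899, which fits since 15 × 59 ≤ 1899 ≤ 15 × 183.

59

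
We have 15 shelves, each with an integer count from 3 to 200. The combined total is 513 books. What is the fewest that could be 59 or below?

Each value above 59 is at least 60, contributing at least 60 − 3 = 57 above the floor 3.
The sum exceeds the floor total 45 by 468, so at most ⌊468/57⌋ = 8 exceed 59, and at least 7 are ≤ 59.
Exactly 7 works: 7 values at 3 and 8 at 60 total 501; raise one of the low values by 12 (still ≤ 59) to hit 513.

7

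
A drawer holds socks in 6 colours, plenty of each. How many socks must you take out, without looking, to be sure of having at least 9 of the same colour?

49

You could draw 8 of every colour without reaching 9 of any — 48 in all.
One more forces 9 of some colour, so 48 + 1 = 49.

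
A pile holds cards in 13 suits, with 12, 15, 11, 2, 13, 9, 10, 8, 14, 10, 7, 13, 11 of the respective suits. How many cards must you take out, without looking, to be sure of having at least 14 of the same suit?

In the worst case you take as many as possible of each suit without reaching 14: 12 + 13 + 11 + 2 + 13 + 9 + 10 + 8 + 13 + 10 + 7 + 13 + 11 = 132.
The next one must give 14 of some suit, so 132 + 1 = 133.

133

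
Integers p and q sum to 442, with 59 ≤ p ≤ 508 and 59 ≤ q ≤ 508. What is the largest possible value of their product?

With p + q fixed, pq peaks when the two are closest together.
Taking p = 221 and q = 221 (both in [59, 508]) gives pq = 48841.

48841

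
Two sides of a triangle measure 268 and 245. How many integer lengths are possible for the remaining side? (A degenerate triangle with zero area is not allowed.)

The triangle inequality gives |268 − 245| < c < 268 + 245, i.e. 23 < c < 513.
So c can be any integer from 24 to 512: 489 values.

489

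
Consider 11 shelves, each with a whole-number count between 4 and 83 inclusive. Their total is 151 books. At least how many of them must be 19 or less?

Let j be the number exceeding 19. Then the total is ≥ 20·j + 4·(11 − j) = 44 + 16j.
So 16j ≤ 107 and j ≤ 6; hence at least 11 − 6 = 5 are ≤ 19.
Exactly 5 works: 5 values at 4 and 6 at 20 total 140; raise one of the low values by 11 (still ≤ 19) to hit 151.

5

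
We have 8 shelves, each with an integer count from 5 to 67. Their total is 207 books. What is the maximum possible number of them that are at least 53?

With k values at 53 or above and the rest at least 5, the sum is at least 40 + 48k.
Since the sum is 207, we need 48k ≤ 167, i.e. k ≤ 3.
k = 3 is achieved by 3 values at 53 and 5 at 5, total 184; add 23 to one value (staying below 53) to reach 207.

3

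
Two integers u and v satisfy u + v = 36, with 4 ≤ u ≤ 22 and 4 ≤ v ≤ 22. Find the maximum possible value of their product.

With u + v fixed, uv peaks when the two are closest together.
Taking u = 18 and v = 18 (both in [4, 22]) gives uv = 324.

324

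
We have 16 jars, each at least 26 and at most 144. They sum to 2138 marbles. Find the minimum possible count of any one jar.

Minimizing one value means maximizing the remaining 15.
The other 15 can take up 15 × 144 = 2160 ≥ 2138 − 26, so one jar can sit at its floor of 26.
Achievable: one at 26 and the other 15 totalling 2112, which fits since 15 × 26 ≤ 2112 ≤ 15 × 144.

26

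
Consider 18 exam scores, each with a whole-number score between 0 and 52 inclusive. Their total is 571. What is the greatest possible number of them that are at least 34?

With k values at 34 or above and the rest at least 0, the sum is at least 0 + 34k.
Since the sum is 571, we need 34k ≤ 571, i.e. k ≤ 16.
k = 16 is achieved by 16 values at 34 and 2 at 0, total 544; add 27 to one value (staying below 34) to reach 571.

16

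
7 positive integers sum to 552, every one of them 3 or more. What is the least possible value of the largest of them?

79

If every one of the 7 were at most 78, the total would be at most 7 × 78 = 546 < 552.
Equality holds with 6 values of 79 and 1 value of 78.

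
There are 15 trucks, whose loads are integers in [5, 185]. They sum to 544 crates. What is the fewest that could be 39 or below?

Each value above 39 is at least 40, contributing at least 40 − 5 = 35 above the floor 5.
The sum exceeds the floor total 75 by 469, so at most ⌊469/35⌋ = 13 exceed 39, and at least 2 are ≤ 39.
Exactly 2 works: 2 values at 5 and 13 at 40 total 530; raise one of the low values by 14 (still ≤ 39) to hit 544.

2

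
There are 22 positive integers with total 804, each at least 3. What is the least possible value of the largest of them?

37

If every one of the 22 were at most 36, the total would be at most 22 × 36 = 792 < 804.
Taking 10 copies of 36 and 12 copies of 37 gives exactly 804, so 37 is attained.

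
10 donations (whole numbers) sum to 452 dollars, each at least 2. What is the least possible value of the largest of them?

46

If every one of the 10 were at most 45, the total would be at most 10 × 45 = 450 < 452.
Equality holds with 2 values of 46 and 8 values of 45.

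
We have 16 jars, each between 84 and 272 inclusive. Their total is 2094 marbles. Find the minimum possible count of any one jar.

84

To make one jar as small as possible, make the other 15 as large as possible.
The other 15 can take up 15 × 272 = 4080 ≥ 2094 − 84, so one jar can sit at its floor of 84.
Achievable: one at 84 and the other 15 totalling 2010, which fits since 15 × 84 ≤ 2010 ≤ 15 × 272.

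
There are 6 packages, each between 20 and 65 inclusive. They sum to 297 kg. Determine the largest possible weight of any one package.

65

Maximizing one value means minimizing the remaining 5.
The other 5 contribute at least 5 × 20 = 100, leaving at most 297 − 100 = 197.
But each package is capped at 65, so the maximum is 65.
Achievable: one at 65 and the other 5 totalling 232, which fits since 5 × 20 ≤ 232 ≤ 5 × 65.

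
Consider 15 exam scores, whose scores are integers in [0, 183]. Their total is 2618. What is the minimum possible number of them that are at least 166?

8

Suppose at most 15 − j of them reach 166; then j values are ≤ 165 and the rest ≤ 183.
The total is then ≤ 165·j + 183·(15 − j) = 2745 − 18j. For this to be ≥ 2618 we need j ≤ 7, so at least 15 − 7 = 8 must reach 166.
Exactly 8 works: 8 values at 183 and 7 at 165 total 2619; lower one of the high values by 1 (still ≥ 166) to hit 2618.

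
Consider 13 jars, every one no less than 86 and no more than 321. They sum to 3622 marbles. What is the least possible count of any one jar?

Minimizing one value means maximizing the remaining 12.
The other 12 can take up 12 × 321 = 3852 ≥ 3622 − 86, so one jar can sit at its floor of 86.
Achievable: one at 86 and the other 12 totalling 3536, which fits since 12 × 86 ≤ 3536 ≤ 12 × 321.

86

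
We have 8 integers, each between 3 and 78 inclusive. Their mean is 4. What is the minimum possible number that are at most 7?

The total is 8 × 4 = 32.
Each value above 7 is at least 8, contributing at least 8 − 3 = 5 above the floor 3.
The sum exceeds the floor total 24 by 8, so at most ⌊8/5⌋ = 1 exceed 7, and at least 7 are ≤ 7.
Exactly 7 works: 7 values at 3 and 1 at 8 total 29; raise one of the low values by 3 (still ≤ 7) to hit 32.

7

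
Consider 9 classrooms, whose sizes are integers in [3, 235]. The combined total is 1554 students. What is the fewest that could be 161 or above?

Each value short of 161 is at most 160, costing at least 235 − 160 = 75 against the maximum total of 2115.
We can afford to lose at most 2115 − 1554 = 561, so at most ⌊561/75⌋ = 7 fall short, and at least 2 are ≥ 161.
Exactly 2 works: 2 values at 235 and 7 at 160 total 1590; lower one of the high values by 36 (still ≥ 161) to hit 1554.

2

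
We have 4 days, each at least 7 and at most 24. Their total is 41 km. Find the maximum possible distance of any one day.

20

To make one day as large as possible, make the other 3 as small as possible.
The other 3 contribute at least 3 × 7 = 21, leaving at most 41 − 21 = 20.
Since 20 ≤ 24, this is achievable: one at 20 and 3 at 7.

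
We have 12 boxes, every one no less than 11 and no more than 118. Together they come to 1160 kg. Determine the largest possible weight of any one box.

118

Maximizing one value means minimizing the remaining 11.
The other 11 contribute at least 11 × 11 = 121, leaving at most 1160 − 121 = 1039.
But each box is capped at 118, so the maximum is 118.
Achievable: one at 118 and the other 11 totalling 1042, which fits since 11 × 11 ≤ 1042 ≤ 11 × 118.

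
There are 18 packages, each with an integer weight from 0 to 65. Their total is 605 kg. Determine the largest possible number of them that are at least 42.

14

With k values at 42 or above and the rest at least 0, the sum is at least 0 + 42k.
Since the sum is 605, we need 42k ≤ 605, i.e. k ≤ 14.
k = 14 is achieved by 14 values at 42 and 4 at 0, total 588; add 17 to one value (staying below 42) to reach 605.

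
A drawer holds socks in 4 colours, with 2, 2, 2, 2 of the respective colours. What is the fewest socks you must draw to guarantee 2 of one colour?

5

In the worst case you take as many as possible of each colour without reaching 2: 1 + 1 + 1 + 1 = 4.
The next one must give 2 of some colour, so 4 + 1 = 5.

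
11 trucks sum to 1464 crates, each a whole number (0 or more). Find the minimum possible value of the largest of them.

134

If every one of the 11 were at most 133, the total would be at most 11 × 133 = 1463 < 1464.
Achievable: 1 of them at 134 and 10 at 133 total 1464.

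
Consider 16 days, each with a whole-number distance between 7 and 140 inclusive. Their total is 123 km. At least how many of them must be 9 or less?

Let j be the number exceeding 9. Then the total is ≥ 10·j + 7·(16 − j) = 112 + 3j.
So 3j ≤ 11 and j ≤ 3; hence at least 16 − 3 = 13 are ≤ 9.
Exactly 13 works: 13 values at 7 and 3 at 10 total 121; raise one of the low values by 2 (still ≤ 9) to hit 123.

13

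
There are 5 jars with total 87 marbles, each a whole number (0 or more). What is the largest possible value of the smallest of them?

17

If every one of the 5 were at least 18, the total would be at least 5 × 18 = 90 > 87.
Taking 3 copies of 17 and 2 copies of 18 gives exactly 87, so 17 is attained.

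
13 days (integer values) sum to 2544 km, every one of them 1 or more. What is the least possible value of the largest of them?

Some value must be at least ⌈2544/13⌉ = 196, since 13 × 195 = 2535 < 2544.
Equality holds with 9 values of 196 and 4 values of 195.

196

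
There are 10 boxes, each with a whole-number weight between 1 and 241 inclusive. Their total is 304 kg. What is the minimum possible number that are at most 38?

3

Let j be the number exceeding 38. Then the total is ≥ 39·j + 1·(10 − j) = 10 + 38j.
So 38j ≤ 294 and j ≤ 7; hence at least 10 − 7 = 3 are ≤ 38.
Exactly 3 works: 3 values at 1 and 7 at 39 total 276; raise one of the low values by 28 (still ≤ 38) to hit 304.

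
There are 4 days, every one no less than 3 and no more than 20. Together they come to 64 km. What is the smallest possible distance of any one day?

To make one day as small as possible, make the other 3 as large as possible.
The other 3 contribute at most 3 × 20 = 60, leaving at least 64 − 60 = 4.
Since 4 ≥ 3, this is achievable: one at 4 and 3 at 20.

4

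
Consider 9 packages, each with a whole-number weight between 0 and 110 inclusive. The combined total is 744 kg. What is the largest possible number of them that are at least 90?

With k values at 90 or above and the rest at least 0, the sum is at least 0 + 90k.
Since the sum is 744, we need 90k ≤ 744, i.e. k ≤ 8.
k = 8 is achieved by 8 values at 90 and 1 at 0, total 720; add 24 to one value (staying below 90) to reach 744.

8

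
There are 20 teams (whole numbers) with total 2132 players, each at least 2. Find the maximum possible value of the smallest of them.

106

The 20 values sum to 2132, so their minimum is at most ⌊2132/20⌋ = 106.
Taking 8 copies of 106 and 12 copies of 107 gives exactly 2132, so 106 is attained.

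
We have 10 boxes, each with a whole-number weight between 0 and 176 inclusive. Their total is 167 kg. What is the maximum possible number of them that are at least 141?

1

Suppose k of them are at least 141. Those contribute at least 141 each and the other 10 − k at least 0 each.
So the total is at least 141k + 0(10 − k) = 0 + 141k. This must be ≤ 167, giving k ≤ 1.
k = 1 is achieved by 1 value at 141 and 9 at 0, total 141; add 26 to one value (staying below 141) to reach 167.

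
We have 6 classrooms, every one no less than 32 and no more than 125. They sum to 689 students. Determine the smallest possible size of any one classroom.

To make one classroom as small as possible, make the other 5 as large as possible.
The other 5 contribute at most 5 × 125 = 625, leaving at least 689 − 625 = 64.
Since 64 ≥ 32, this is achievable: one at 64 and 5 at 125.

64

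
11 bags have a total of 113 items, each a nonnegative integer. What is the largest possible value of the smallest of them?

If every one of the 11 were at least 11, the total would be at least 11 × 11 = 121 > 113.
Achievable: 8 of them at 10 and 3 at 11 total 113.

10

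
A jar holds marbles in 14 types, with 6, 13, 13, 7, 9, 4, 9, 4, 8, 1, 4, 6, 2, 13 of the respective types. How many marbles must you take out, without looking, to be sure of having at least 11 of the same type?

91

In the worst case you take as many as possible of each type without reaching 11: 6 + 10 + 10 + 7 + 9 + 4 + 9 + 4 + 8 + 1 + 4 + 6 + 2 + 10 = 90.
The next one must give 11 of some type, so 90 + 1 = 91.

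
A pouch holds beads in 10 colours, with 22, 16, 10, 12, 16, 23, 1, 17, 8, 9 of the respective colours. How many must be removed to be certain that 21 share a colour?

130

In the worst case you take as many as possible of each colour without reaching 21: 20 + 16 + 10 + 12 + 16 + 20 + 1 + 17 + 8 + 9 = 129.
The next one must give 21 of some colour, so 129 + 1 = 130.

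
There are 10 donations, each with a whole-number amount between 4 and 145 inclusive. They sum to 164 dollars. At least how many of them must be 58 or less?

8

Let j be the number exceeding 58. Then the total is ≥ 59·j + 4·(10 − j) = 40 + 55j.
So 55j ≤ 124 and j ≤ 2; hence at least 10 − 2 = 8 are ≤ 58.
Exactly 8 works: 8 values at 4 and 2 at 59 total 150; raise one of the low values by 14 (still ≤ 58) to hit 164.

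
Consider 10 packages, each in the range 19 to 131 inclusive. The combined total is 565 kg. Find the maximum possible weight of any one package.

131

Maximizing one value means minimizing the remaining 9.
The other 9 contribute at least 9 × 19 = 171, leaving at most 565 − 171 = 394.
But each package is capped at 131, so the maximum is 131.
Achievable: one at 131 and the other 9 totalling 434, which fits since 9 × 19 ≤ 434 ≤ 9 × 131.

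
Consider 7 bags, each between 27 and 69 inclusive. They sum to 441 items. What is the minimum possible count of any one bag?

To make one bag as small as possible, make the other 6 as large as possible.
The other 6 contribute at most 6 × 69 = 414, leaving at least 441 − 414 = 27.
Since 27 ≥ 27, this is achievable: one at 27 and 6 at 69.

27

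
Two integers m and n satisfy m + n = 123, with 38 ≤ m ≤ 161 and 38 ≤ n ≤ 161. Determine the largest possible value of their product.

mn = m(123 − m) is maximized when m is as near 123/2 as the bounds allow.
Taking m = 61 and n = 62 (both in [38, 161]) gives mn = 3782.

3782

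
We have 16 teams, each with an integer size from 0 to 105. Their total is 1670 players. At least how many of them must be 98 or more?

Each value short of 98 is at most 97, costing at least 105 − 97 = 8 against the maximum total of 1680.
We can afford to lose at most 1680 − 1670 = 10, so at most ⌊10/8⌋ = 1 fall short, and at least 15 are ≥ 98.
Exactly 15 works: 15 values at 105 and 1 at 97 total 1672; lower one of the high values by 2 (still ≥ 98) to hit 1670.

15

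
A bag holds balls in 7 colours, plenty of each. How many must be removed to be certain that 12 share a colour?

78

You could draw 11 of every colour without reaching 12 of any — 77 in all.
One more forces 12 of some colour, so 77 + 1 = 78.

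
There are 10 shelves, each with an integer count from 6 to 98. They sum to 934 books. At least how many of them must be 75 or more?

9

Suppose at most 10 − j of them reach 75; then j values are ≤ 74 and the rest ≤ 98.
The total is then ≤ 74·j + 98·(10 − j) = 980 − 24j. For this to be ≥ 934 we need j ≤ 1, so at least 10 − 1 = 9 must reach 75.
Exactly 9 works: 9 values at 98 and 1 at 74 total 956; lower one of the high values by 22 (still ≥ 75) to hit 934.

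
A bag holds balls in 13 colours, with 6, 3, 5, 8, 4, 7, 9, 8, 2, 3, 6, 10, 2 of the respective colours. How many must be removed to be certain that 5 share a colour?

In the worst case you take as many as possible of each colour without reaching 5: 4 + 3 + 4 + 4 + 4 + 4 + 4 + 4 + 2 + 3 + 4 + 4 + 2 = 46.
The next one must give 5 of some colour, so 46 + 1 = 47.

47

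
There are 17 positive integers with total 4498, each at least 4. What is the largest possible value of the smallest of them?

264

If every one of the 17 were at least 265, the total would be at least 17 × 265 = 4505 > 4498.
Achievable: 7 of them at 264 and 10 at 265 total 4498.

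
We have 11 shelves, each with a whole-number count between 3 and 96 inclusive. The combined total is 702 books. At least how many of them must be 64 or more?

1

Each value short of 64 is at most 63, costing at least 96 − 63 = 33 against the maximum total of 1056.
We can afford to lose at most 1056 − 702 = 354, so at most ⌊354/33⌋ = 10 fall short, and at least 1 are ≥ 64.
Exactly 1 works: 1 value at 96 and 10 at 63 total 726; lower one of the high values by 24 (still ≥ 64) to hit 702.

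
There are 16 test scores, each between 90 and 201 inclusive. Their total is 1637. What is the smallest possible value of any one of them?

Minimizing one value means maximizing the remaining 15.
The other 15 can take up 15 × 201 = 3015 ≥ 1637 − 90, so one score can sit at its floor of 90.
Achievable: one at 90 and the other 15 totalling 1547, which fits since 15 × 90 ≤ 1547 ≤ 15 × 201.

90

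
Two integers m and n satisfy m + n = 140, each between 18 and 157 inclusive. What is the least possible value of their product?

2196

For a fixed sum, mn is smallest when m and n are as far apart as possible.
At the endpoint m = 18, n = 140 − 18 = 122, so mn = 18 × 122 = 2196.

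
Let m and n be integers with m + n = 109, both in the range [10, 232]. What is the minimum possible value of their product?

990

mn = m(109 − m) is concave in m, so over [10, 99] it is minimized at an endpoint.
The extreme feasible split is m = 10, n = 99, giving mn = 990.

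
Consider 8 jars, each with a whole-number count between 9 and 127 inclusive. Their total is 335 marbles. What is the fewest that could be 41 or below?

If only k of them are at most 41, the other 8 − k are at least 42, so the total is at least (8 − k)·42 + k·9.
This is ≤ 335, so (8 − k)·42 + 9k ≤ 335, which gives k ≥ 1.
Exactly 1 works: 1 value at 9 and 7 at 42 total 303; raise one of the low values by 32 (still ≤ 41) to hit 335.

1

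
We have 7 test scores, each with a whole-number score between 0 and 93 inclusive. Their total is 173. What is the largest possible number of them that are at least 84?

2

With k values at 84 or above and the rest at least 0, the sum is at least 0 + 84k.
Since the sum is 173, we need 84k ≤ 173, i.e. k ≤ 2.
k = 2 is achieved by 2 values at 84 and 5 at 0, total 168; add 5 to one value (staying below 84) to reach 173.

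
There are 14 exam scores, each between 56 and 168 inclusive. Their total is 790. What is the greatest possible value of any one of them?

Maximizing one value means minimizing the remaining 13.
The other 13 contribute at least 13 × 56 = 728, leaving at most 790 − 728 = 62.
Since 62 ≤ 168, this is achievable: one at 62 and 13 at 56.

62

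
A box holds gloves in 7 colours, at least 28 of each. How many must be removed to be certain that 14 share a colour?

In the worst case you draw 13 of each of the 7 colours: 7 × 13 = 91.
One more forces 14 of some colour, so 91 + 1 = 92.

92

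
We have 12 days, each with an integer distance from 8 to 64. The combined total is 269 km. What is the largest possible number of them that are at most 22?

11

Each value at 22 or below falls at least 64 − 22 = 42 short of the ceiling 64.
The ceiling total is 12 × 64 = 768, and we need 269, so at most ⌊(768 − 269)/42⌋ = 11 can be that low.
k = 11 is achieved by 11 values at 22 and 1 at 64, total 306; lower one of the 64's by 37 (still > 22) to reach 269.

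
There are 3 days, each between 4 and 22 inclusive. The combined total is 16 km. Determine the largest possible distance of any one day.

To make one day as large as possible, make the other 2 as small as possible.
The other 2 contribute at least 2 × 4 = 8, leaving at most 16 − 8 = 8.
Since 8 ≤ 22, this is achievable: one at 8 and 2 at 4.

8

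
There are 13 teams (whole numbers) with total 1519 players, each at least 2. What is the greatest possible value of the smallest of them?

If every one of the 13 were at least 117, the total would be at least 13 × 117 = 1521 > 1519.
Taking 2 copies of 116 and 11 copies of 117 gives exactly 1519, so 116 is attained.

116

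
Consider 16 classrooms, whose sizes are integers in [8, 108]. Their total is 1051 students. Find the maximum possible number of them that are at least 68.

15

Suppose k of them are at least 68. Those contribute at least 68 each and the other 16 − k at least 8 each.
So the total is at least 68k + 8(16 − k) = 128 + 60k. This must be ≤ 1051, giving k ≤ 15.
k = 15 is achieved by 15 values at 68 and 1 at 8, total 1028; add 23 to one value (staying below 68) to reach 1051.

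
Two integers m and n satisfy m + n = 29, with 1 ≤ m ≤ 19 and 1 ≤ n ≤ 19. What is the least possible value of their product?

190

mn = m(29 − m) is concave in m, so over [10, 19] it is minimized at an endpoint.
The extreme feasible split is m = 10, n = 19, giving mn = 190.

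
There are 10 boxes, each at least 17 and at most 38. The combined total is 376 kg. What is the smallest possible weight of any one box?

34

To make one box as small as possible, make the other 9 as large as possible.
The other 9 contribute at most 9 × 38 = 342, leaving at least 376 − 342 = 34.
Since 34 ≥ 17, this is achievable: one at 34 and 9 at 38.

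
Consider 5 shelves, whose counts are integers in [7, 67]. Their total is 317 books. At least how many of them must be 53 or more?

If only k of them are at least 53, the other 5 − k are at most 52, so the total is at most k·67 + (5 − k)·52.
This must reach 317, so k·67 + (5 − k)·52 ≥ 317, giving k ≥ 4.
Exactly 4 works: 4 values at 67 and 1 at 52 total 320; lower one of the high values by 3 (still ≥ 53) to hit 317.

4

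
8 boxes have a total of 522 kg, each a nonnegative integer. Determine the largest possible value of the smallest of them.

The average is 522/8 < 66, so some value is ≤ 65.
Taking 6 copies of 65 and 2 copies of 66 gives exactly 522, so 65 is attained.

65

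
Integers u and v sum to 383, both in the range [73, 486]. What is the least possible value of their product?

22630

Since u + v is fixed, pushing one of them to its bound minimizes the product.
The extreme feasible split is u = 73, v = 310, giving uv = 22630.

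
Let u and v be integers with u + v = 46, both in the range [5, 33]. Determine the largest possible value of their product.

With u + v fixed, uv peaks when the two are closest together.
Taking u = 23 and v = 23 (both in [5, 33]) gives uv = 529.

529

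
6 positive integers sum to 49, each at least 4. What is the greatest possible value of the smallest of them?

If every one of the 6 were at least 9, the total would be at least 6 × 9 = 54 > 49.
Equality holds with 5 values of 8 and 1 value of 9.

8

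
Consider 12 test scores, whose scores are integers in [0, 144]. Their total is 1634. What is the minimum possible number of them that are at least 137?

1

Suppose at most 12 − j of them reach 137; then j values are ≤ 136 and the rest ≤ 144.
The total is then ≤ 136·j + 144·(12 − j) = 1728 − 8j. For this to be ≥ 1634 we need j ≤ 11, so at least 12 − 11 = 1 must reach 137.
Exactly 1 works: 1 value at 144 and 11 at 136 total 1640; lower one of the high values by 6 (still ≥ 137) to hit 1634.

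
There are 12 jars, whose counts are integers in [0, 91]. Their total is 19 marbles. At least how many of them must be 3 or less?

Each value above 3 is at least 4, contributing at least 4 − 0 = 4 above the floor 0.
The sum exceeds the floor total 0 by 19, so at most ⌊19/4⌋ = 4 exceed 3, and at least 8 are ≤ 3.
Exactly 8 works: 8 values at 0 and 4 at 4 total 16; raise one of the low values by 3 (still ≤ 3) to hit 19.

8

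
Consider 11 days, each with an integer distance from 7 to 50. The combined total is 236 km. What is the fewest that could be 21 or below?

1

Let j be the number exceeding 21. Then the total is ≥ 22·j + 7·(11 − j) = 77 + 15j.
So 15j ≤ 159 and j ≤ 10; hence at least 11 − 10 = 1 are ≤ 21.
Exactly 1 works: 1 value at 7 and 10 at 22 total 227; raise one of the low values by 9 (still ≤ 21) to hit 236.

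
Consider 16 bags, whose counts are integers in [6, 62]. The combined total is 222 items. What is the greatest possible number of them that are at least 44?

With k values at 44 or above and the rest at least 6, the sum is at least 96 + 38k.
Since the sum is 222, we need 38k ≤ 126, i.e. k ≤ 3.
k = 3 is achieved by 3 values at 44 and 13 at 6, total 210; add 12 to one value (staying below 44) to reach 222.

3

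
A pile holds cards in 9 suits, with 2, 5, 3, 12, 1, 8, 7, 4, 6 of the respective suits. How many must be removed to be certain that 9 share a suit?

In the worst case you take as many as possible of each suit without reaching 9: 2 + 5 + 3 + 8 + 1 + 8 + 7 + 4 + 6 = 44.
The next one must give 9 of some suit, so 44 + 1 = 45.

45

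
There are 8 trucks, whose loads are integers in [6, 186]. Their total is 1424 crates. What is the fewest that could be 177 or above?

If only k of them are at least 177, the other 8 − k are at most 176, so the total is at most k·186 + (8 − k)·176.
This must reach 1424, so k·186 + (8 − k)·176 ≥ 1424, giving k ≥ 2.
Exactly 2 works: 2 values at 186 and 6 at 176 total 1428; lower one of the high values by 4 (still ≥ 177) to hit 1424.

2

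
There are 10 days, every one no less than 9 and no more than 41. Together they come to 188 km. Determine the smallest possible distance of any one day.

Minimizing one value means maximizing the remaining 9.
The other 9 can take up 9 × 41 = 369 ≥ 188 − 9, so one day can sit at its floor of 9.
Achievable: one at 9 and the other 9 totalling 179, which fits since 9 × 9 ≤ 179 ≤ 9 × 41.

9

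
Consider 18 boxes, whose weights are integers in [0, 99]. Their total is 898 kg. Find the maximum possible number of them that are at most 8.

9

Suppose k of them are at most 8. Those contribute at most 8 each and the rest at most 99 each.
So the total is at most 8k + 99(18 − k) = 1782 − 91k. This must still be ≥ 898, so k ≤ 9.
k = 9 is achieved by 9 values at 8 and 9 at 99, total 963; lower one of the 99's by 65 (still > 8) to reach 898.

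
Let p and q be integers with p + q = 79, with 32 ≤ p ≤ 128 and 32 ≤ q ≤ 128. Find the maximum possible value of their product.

1560

For a fixed sum, the product pq is largest when p and q are as close as possible.
Taking p = 39 and q = 40 (both in [32, 128]) gives pq = 1560.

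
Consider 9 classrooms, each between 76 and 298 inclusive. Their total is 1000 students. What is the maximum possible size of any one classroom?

To make one classroom as large as possible, make the other 8 as small as possible.
The other 8 contribute at least 8 × 76 = 608, leaving at most 1000 − 608 = 392.
But each classroom is capped at 298, so the maximum is 298.
Achievable: one at 298 and the other 8 totalling 702, which fits since 8 × 76 ≤ 702 ≤ 8 × 298.

298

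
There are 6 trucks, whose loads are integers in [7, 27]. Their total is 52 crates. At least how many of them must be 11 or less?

4

If only k of them are at most 11, the other 6 − k are at least 12, so the total is at least (6 − k)·12 + k·7.
This is ≤ 52, so (6 − k)·12 + 7k ≤ 52, which gives k ≥ 4.
Exactly 4 works: 4 values at 7 and 2 at 12 total 52.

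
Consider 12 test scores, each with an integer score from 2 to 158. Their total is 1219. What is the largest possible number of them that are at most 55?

6

Suppose k of them are at most 55. Those contribute at most 55 each and the rest at most 158 each.
So the total is at most 55k + 158(12 − k) = 1896 − 103k. This must still be ≥ 1219, so k ≤ 6.
k = 6 is achieved by 6 values at 55 and 6 at 158, total 1278; lower one of the 158's by 59 (still > 55) to reach 1219.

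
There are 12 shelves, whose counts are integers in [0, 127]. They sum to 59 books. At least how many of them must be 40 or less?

If only k of them are at most 40, the other 12 − k are at least 41, so the total is at least (12 − k)·41 + k·0.
This is ≤ 59, so (12 − k)·41 + 0k ≤ 59, which gives k ≥ 11.
Exactly 11 works: 11 values at 0 and 1 at 41 total 41; raise one of the low values by 18 (still ≤ 40) to hit 59.

11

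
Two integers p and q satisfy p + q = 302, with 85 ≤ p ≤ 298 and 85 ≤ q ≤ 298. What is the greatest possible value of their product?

22801

With p + q fixed, pq peaks when the two are closest together.
Taking p = 151 and q = 151 (both in [85, 298]) gives pq = 22801.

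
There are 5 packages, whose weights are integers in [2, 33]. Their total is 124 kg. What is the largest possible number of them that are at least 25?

If k of the values are ≥ 25, the total is ≥ 25k + 2(5 − k).
Setting 25k + 2(5 − k) ≤ 124 gives 23k ≤ 114, so k ≤ 4.
k = 4 is achieved by 4 values at 25 and 1 at 2, total 102; add 22 to one value (staying below 25) to reach 124.

4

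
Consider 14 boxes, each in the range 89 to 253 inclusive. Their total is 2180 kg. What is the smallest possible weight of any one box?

To make one box as small as possible, make the other 13 as large as possible.
The other 13 can take up 13 × 253 = 3289 ≥ 2180 − 89, so one box can sit at its floor of 89.
Achievable: one at 89 and the other 13 totalling 2091, which fits since 13 × 89 ≤ 2091 ≤ 13 × 253.

89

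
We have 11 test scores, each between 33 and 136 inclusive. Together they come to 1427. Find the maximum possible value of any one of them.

Maximizing one value means minimizing the remaining 10.
The other 10 contribute at least 10 × 33 = 330, leaving at most 1427 − 330 = 1097.
But each score is capped at 136, so the maximum is 136.
Achievable: one at 136 and the other 10 totalling 1291, which fits since 10 × 33 ≤ 1291 ≤ 10 × 136.

136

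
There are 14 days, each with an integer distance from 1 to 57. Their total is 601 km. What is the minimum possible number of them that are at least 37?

Suppose at most 14 − j of them reach 37; then j values are ≤ 36 and the rest ≤ 57.
The total is then ≤ 36·j + 57·(14 − j) = 798 − 21j. For this to be ≥ 601 we need j ≤ 9, so at least 14 − 9 = 5 must reach 37.
Exactly 5 works: 5 values at 57 and 9 at 36 total 609; lower one of the high values by 8 (still ≥ 37) to hit 601.

5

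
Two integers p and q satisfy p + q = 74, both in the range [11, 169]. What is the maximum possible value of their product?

For a fixed sum, the product pq is largest when p and q are as close as possible.
Taking p = 37 and q = 37 (both in [11, 169]) gives pq = 1369.

1369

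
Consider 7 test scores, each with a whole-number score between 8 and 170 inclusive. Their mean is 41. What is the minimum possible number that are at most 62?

The total is 7 × 41 = 287.
Each value above 62 is at least 63, contributing at least 63 − 8 = 55 above the floor 8.
The sum exceeds the floor total 56 by 231, so at most ⌊231/55⌋ = 4 exceed 62, and at least 3 are ≤ 62.
Exactly 3 works: 3 values at 8 and 4 at 63 total 276; raise one of the low values by 11 (still ≤ 62) to hit 287.

3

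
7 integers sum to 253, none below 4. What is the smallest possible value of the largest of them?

Some value must be at least ⌈253/7⌉ = 37, since 7 × 36 = 252 < 253.
Achievable: 1 of them at 37 and 6 at 36 total 253.

37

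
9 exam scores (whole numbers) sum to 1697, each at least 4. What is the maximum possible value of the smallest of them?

188

The 9 values sum to 1697, so their minimum is at most ⌊1697/9⌋ = 188.
Taking 4 copies of 188 and 5 copies of 189 gives exactly 1697, so 188 is attained.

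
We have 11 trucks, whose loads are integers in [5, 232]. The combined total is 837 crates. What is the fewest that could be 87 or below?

2

Each value above 87 is at least 88, contributing at least 88 − 5 = 83 above the floor 5.
The sum exceeds the floor total 55 by 782, so at most ⌊782/83⌋ = 9 exceed 87, and at least 2 are ≤ 87.
Exactly 2 works: 2 values at 5 and 9 at 88 total 802; raise one of the low values by 35 (still ≤ 87) to hit 837.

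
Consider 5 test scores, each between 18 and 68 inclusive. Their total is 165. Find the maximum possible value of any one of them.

Maximizing one value means minimizing the remaining 4.
The other 4 contribute at least 4 × 18 = 72, leaving at most 165 − 72 = 93.
But each score is capped at 68, so the maximum is 68.
Achievable: one at 68 and the other 4 totalling 97, which fits since 4 × 18 ≤ 97 ≤ 4 × 68.

68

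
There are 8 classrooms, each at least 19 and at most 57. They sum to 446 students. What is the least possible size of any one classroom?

Minimizing one value means maximizing the remaining 7.
The other 7 contribute at most 7 × 57 = 399, leaving at least 446 − 399 = 47.
Since 47 ≥ 19, this is achievable: one at 47 and 7 at 57.

47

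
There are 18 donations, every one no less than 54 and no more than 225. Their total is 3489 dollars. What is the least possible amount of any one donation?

Minimizing one value means maximizing the remaining 17.
The other 17 can take up 17 × 225 = 3825 ≥ 3489 − 54, so one donation can sit at its floor of 54.
Achievable: one at 54 and the other 17 totalling 3435, which fits since 17 × 54 ≤ 3435 ≤ 17 × 225.

54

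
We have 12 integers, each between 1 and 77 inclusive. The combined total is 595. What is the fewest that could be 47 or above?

2

Suppose at most 12 − j of them reach 47; then j values are ≤ 46 and the rest ≤ 77.
The total is then ≤ 46·j + 77·(12 − j) = 924 − 31j. For this to be ≥ 595 we need j ≤ 10, so at least 12 − 10 = 2 must reach 47.
Exactly 2 works: 2 values at 77 and 10 at 46 total 614; lower one of the high values by 19 (still ≥ 47) to hit 595.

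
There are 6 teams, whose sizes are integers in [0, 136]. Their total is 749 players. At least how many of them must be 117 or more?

3

If only k of them are at least 117, the other 6 − k are at most 116, so the total is at most k·136 + (6 − k)·116.
This must reach 749, so k·136 + (6 − k)·116 ≥ 749, giving k ≥ 3.
Exactly 3 works: 3 values at 136 and 3 at 116 total 756; lower one of the high values by 7 (still ≥ 117) to hit 749.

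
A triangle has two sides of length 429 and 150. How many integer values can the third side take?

The triangle inequality gives |429 − 150| < c < 429 + 150, i.e. 279 < c < 579.
So c can be any integer from 280 to 578: 299 values.

299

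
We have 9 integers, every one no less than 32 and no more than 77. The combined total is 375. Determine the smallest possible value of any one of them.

32

To make one integer as small as possible, make the other 8 as large as possible.
The other 8 can take up 8 × 77 = 616 ≥ 375 − 32, so one integer can sit at its floor of 32.
Achievable: one at 32 and the other 8 totalling 343, which fits since 8 × 32 ≤ 343 ≤ 8 × 77.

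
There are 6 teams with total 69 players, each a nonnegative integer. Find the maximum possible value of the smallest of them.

11

The average is 69/6 < 12, so some value is ≤ 11.
Equality holds with 3 values of 11 and 3 values of 12.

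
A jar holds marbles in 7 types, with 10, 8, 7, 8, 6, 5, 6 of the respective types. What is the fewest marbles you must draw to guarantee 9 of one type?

49

In the worst case you take as many as possible of each type without reaching 9: 8 + 8 + 7 + 8 + 6 + 5 + 6 = 48.
The next one must give 9 of some type, so 48 + 1 = 49.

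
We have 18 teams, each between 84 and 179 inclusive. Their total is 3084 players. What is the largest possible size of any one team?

Maximizing one value means minimizing the remaining 17.
The other 17 contribute at least 17 × 84 = 1428, leaving at most 3084 − 1428 = 1656.
But each team is capped at 179, so the maximum is 179.
Achievable: one at 179 and the other 17 totalling 2905, which fits since 17 × 84 ≤ 2905 ≤ 17 × 179.

179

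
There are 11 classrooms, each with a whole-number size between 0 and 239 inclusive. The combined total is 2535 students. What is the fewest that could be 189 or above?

10

Each value short of 189 is at most 188, costing at least 239 − 188 = 51 against the maximum total of 2629.
We can afford to lose at most 2629 − 2535 = 94, so at most ⌊94/51⌋ = 1 fall short, and at least 10 are ≥ 189.
Exactly 10 works: 10 values at 239 and 1 at 188 total 2578; lower one of the high values by 43 (still ≥ 189) to hit 2535.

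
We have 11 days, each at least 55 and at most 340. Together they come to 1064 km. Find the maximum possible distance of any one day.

To make one day as large as possible, make the other 10 as small as possible.
The other 10 contribute at least 10 × 55 = 550, leaving at most 1064 − 550 = 514.
But each day is capped at 340, so the maximum is 340.
Achievable: one at 340 and the other 10 totalling 724, which fits since 10 × 55 ≤ 724 ≤ 10 × 340.

340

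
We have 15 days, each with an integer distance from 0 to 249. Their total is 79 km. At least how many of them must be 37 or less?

13

If only k of them are at most 37, the other 15 − k are at least 38, so the total is at least (15 − k)·38 + k·0.
This is ≤ 79, so (15 − k)·38 + 0k ≤ 79, which gives k ≥ 13.
Exactly 13 works: 13 values at 0 and 2 at 38 total 76; raise one of the low values by 3 (still ≤ 37) to hit 79.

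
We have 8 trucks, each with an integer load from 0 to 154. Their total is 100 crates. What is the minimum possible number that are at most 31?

Let j be the number exceeding 31. Then the total is ≥ 32·j + 0·(8 − j) = 0 + 32j.
So 32j ≤ 100 and j ≤ 3; hence at least 8 − 3 = 5 are ≤ 31.
Exactly 5 works: 5 values at 0 and 3 at 32 total 96; raise one of the low values by 4 (still ≤ 31) to hit 100.

5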